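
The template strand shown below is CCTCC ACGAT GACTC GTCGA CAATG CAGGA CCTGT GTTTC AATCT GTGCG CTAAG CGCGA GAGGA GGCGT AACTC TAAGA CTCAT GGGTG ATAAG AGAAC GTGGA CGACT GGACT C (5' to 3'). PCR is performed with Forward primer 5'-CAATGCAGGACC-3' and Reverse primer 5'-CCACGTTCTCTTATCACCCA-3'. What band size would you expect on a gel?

The forward primer matches the template at positions 21–32.
Taking the reverse complement of CCACGTTCTCTTATCACCCA gives TGGGTGATAAGAGAACGTGG, found at positions 85–104 on the template; the primer anneals here to the top strand with its 3' end pointing upstream.
The product runs from position 21 to position 104, so its length is 104 − 21 + 1 = 84 bp.

84 bp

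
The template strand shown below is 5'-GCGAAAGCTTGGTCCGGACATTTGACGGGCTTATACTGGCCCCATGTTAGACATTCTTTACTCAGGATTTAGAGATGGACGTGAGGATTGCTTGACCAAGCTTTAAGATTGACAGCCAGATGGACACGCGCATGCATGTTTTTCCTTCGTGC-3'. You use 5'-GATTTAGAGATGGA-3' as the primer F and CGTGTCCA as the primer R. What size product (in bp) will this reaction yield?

Forward primer GATTTAGAGATGGA is found on the top strand at positions 66–79.
Taking the reverse complement of CGTGTCCA gives TGGACACG, found at positions 121–128 on the template; the primer anneals here to the top strand with its 3' end pointing upstream.
Product length = (reverse-primer end) − (forward-primer start) + 1 = 128 − 66 + 1 = 63 bp.

63 bp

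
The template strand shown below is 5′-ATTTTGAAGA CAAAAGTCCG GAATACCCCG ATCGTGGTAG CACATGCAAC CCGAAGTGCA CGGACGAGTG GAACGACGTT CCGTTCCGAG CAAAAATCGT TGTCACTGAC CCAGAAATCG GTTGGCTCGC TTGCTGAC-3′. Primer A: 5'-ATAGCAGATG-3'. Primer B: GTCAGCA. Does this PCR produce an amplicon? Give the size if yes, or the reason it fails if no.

Primer A (ATAGCAGATG) does not match the top strand, and its reverse complement CATCTGCTAT does not match either.
With no annealing site for primer A, no amplification occurs.

No product — primer A has no binding site in the template.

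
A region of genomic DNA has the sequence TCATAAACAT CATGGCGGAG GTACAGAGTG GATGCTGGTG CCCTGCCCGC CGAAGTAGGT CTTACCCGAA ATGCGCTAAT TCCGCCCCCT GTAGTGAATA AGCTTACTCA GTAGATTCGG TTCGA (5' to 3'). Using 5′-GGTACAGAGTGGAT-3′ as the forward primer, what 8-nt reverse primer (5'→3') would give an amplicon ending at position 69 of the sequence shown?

The forward primer binds at positions 20–33; the product's 3' end on the top strand is position 69.
The reverse primer anneals to the top strand over positions 62–69, i.e. to TTACCCGA.
Its sequence written 5'→3' is the reverse complement: TCGGGTAA.

5'-TCGGGTAA-3'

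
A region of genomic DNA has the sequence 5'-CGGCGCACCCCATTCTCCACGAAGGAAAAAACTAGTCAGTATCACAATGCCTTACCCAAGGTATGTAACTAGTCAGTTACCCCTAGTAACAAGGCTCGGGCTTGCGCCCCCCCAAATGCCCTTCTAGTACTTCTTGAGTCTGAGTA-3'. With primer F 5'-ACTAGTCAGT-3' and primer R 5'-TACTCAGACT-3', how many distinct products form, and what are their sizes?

The forward primer ACTAGTCAGT matches the top strand at positions 31–40, 68–77.
The reverse primer's reverse complement is AGTCTGAGTA, matching at positions 137–146.
Each forward site pairs with the reverse site to give a product ending at position 146: sizes 116, 79 bp.

Two products: 116 bp, 79 bp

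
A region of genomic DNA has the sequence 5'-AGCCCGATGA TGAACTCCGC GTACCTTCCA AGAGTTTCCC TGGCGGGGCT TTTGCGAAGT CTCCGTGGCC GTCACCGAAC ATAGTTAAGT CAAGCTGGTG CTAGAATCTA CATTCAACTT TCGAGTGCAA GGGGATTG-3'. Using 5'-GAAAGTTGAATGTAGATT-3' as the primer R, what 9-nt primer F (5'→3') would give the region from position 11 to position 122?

5'-TGAACTCCG-3'

The reverse primer's reverse complement AATCTACATTCAACTTTC matches the template at positions 105–122; the product starts at position 11.
The forward primer is identical to the top strand over positions 11–19: TGAACTCCG.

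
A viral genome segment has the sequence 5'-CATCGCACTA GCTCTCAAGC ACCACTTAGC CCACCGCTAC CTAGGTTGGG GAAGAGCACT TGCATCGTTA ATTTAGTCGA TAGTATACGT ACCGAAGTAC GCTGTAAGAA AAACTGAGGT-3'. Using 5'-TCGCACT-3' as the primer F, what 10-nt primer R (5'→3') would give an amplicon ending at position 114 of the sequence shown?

5'-GTTTTTCTTA-3'

The forward primer binds at positions 3–9; the product's 3' end on the top strand is position 114.
The reverse primer anneals to the top strand over positions 105–114, i.e. to TAAGAAAAAC.
Its sequence written 5'→3' is the reverse complement: GTTTTTCTTA.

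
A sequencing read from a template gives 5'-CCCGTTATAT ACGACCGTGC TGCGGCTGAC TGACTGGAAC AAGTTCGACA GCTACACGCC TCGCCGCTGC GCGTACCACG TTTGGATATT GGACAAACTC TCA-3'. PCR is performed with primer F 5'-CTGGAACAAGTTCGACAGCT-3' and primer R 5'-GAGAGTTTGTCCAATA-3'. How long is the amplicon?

Scanning the template, CTGGAACAAGTTCGACAGCT occurs at positions 34–53; this primer anneals to the bottom strand there with its 3' end pointing downstream.
Reverse complement of the reverse primer: TATTGGACAAACTCTC. This occurs on the top strand at positions 87–102.
Product length = (reverse-primer end) − (forward-primer start) + 1 = 102 − 34 + 1 = 69 bp.

69 bp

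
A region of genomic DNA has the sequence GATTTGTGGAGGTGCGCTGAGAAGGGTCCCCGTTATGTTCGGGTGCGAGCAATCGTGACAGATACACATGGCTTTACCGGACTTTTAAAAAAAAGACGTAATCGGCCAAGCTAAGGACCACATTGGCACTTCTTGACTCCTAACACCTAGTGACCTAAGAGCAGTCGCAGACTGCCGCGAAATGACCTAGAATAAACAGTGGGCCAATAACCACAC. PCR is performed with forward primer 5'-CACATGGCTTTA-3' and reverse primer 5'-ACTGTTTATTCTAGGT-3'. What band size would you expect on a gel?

The forward primer matches the template at positions 65–76.
Reverse complement of the reverse primer: ACCTAGAATAAACAGT. This occurs on the top strand at positions 185–200.
The product runs from position 65 to position 200, so its length is 200 − 65 + 1 = 136 bp.

136 bp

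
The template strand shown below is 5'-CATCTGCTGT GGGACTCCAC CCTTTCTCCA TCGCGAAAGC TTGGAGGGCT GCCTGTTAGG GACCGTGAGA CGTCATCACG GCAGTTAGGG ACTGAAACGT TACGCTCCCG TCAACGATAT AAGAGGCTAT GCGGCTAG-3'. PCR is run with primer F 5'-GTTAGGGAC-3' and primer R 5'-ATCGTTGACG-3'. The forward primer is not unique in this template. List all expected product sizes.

64 bp, 35 bp

The forward primer GTTAGGGAC matches the top strand at positions 55–63, 84–92.
The reverse primer's reverse complement is CGTCAACGAT, matching at positions 109–118.
Each forward site pairs with the reverse site to give a product ending at position 118: sizes 64, 35 bp.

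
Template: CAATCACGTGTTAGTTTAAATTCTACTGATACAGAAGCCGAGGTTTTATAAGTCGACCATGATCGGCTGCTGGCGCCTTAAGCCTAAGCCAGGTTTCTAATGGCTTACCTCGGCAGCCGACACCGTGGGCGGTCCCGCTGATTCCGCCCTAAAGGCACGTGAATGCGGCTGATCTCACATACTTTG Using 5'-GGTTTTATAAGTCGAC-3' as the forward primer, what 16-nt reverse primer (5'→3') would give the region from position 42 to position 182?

5'-GTATGTGAGATCAGCC-3'

The product's 3' end on the top strand is position 182.
The reverse primer anneals to the top strand over positions 167–182, i.e. to GGCTGATCTCACATAC.
Its sequence written 5'→3' is the reverse complement: GTATGTGAGATCAGCC.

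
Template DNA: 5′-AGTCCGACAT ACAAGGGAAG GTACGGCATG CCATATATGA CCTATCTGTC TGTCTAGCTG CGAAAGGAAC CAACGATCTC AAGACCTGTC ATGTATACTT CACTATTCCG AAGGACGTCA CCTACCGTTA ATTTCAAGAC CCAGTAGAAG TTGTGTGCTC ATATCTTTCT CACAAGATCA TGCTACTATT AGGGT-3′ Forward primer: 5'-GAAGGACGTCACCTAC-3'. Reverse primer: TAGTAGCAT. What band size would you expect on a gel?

79 bp

Forward primer GAAGGACGTCACCTAC is found on the top strand at positions 110–125.
Taking the reverse complement of TAGTAGCAT gives ATGCTACTA, found at positions 180–188 on the template; the primer anneals here to the top strand with its 3' end pointing upstream.
The product runs from position 110 to position 188, so its length is 188 − 110 + 1 = 79 bp.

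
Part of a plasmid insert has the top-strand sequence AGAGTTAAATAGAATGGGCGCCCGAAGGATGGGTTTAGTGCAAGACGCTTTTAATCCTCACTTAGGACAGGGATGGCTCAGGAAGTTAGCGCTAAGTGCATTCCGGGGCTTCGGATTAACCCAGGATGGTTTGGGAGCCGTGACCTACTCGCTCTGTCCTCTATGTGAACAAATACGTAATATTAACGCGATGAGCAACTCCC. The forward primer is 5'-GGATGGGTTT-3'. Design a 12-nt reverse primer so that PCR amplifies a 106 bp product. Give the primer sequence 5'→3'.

5'-AAACCATCCTGG-3'

The forward primer binds at positions 27–36, so a 106 bp product ends at position 27 + 106 − 1 = 132.
The reverse primer anneals to the top strand over positions 121–132, i.e. to CCAGGATGGTTT.
Its sequence written 5'→3' is the reverse complement: AAACCATCCTGG.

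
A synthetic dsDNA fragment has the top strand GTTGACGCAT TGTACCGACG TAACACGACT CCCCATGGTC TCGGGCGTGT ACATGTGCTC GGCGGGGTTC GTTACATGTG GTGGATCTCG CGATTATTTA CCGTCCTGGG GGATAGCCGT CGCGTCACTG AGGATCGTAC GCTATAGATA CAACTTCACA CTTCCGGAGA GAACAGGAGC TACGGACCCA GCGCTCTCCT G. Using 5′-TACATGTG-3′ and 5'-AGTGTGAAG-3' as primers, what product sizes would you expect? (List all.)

The forward primer TACATGTG matches the top strand at positions 50–57, 73–80.
The reverse primer's reverse complement is CTTCACACT, matching at positions 154–162.
Each forward site pairs with the reverse site to give a product ending at position 162: sizes 113, 90 bp.

113 bp, 90 bp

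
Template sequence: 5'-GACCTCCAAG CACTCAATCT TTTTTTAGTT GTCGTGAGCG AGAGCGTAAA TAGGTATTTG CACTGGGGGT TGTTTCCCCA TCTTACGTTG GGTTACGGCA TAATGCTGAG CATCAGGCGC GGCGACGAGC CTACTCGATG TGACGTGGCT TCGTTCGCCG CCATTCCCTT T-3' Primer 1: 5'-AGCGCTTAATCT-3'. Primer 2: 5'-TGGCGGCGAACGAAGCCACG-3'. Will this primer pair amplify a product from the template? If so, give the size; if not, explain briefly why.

Primer 1 (AGCGCTTAATCT) does not match the top strand, and its reverse complement AGATTAAGCGCT does not match either.
With no annealing site for primer 1, no amplification occurs.

No product — primer 1 has no binding site in the template.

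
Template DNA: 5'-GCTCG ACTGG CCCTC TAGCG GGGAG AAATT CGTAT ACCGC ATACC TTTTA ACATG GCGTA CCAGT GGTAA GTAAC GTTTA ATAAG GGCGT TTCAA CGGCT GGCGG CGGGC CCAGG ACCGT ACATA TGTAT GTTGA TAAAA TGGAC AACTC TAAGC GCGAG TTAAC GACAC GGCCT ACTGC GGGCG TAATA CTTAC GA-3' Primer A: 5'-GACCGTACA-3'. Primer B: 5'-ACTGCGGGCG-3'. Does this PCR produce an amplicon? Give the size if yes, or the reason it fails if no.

No product — both primers anneal to the same strand and extend in the same direction.

Primer A (GACCGTACA) matches the top strand at positions 115–123 (3' end points downstream).
Primer B (ACTGCGGGCG) also matches the top strand directly, at positions 176–185 — its reverse complement CGCCCGCAGT is not present.
Both primers anneal to the bottom strand with 3' ends pointing the same way, so neither can prime synthesis back toward the other.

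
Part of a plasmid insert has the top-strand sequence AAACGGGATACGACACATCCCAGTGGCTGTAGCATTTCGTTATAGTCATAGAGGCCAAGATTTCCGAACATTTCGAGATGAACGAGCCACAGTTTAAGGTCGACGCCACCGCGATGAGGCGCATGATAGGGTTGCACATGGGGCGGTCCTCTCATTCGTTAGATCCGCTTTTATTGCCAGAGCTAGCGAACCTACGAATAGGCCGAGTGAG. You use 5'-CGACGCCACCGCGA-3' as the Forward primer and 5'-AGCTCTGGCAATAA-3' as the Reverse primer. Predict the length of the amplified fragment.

84 bp

Forward primer CGACGCCACCGCGA is found on the top strand at positions 101–114.
Taking the reverse complement of AGCTCTGGCAATAA gives TTATTGCCAGAGCT, found at positions 171–184 on the template; the primer anneals here to the top strand with its 3' end pointing upstream.
The product runs from position 101 to position 184, so its length is 184 − 101 + 1 = 84 bp.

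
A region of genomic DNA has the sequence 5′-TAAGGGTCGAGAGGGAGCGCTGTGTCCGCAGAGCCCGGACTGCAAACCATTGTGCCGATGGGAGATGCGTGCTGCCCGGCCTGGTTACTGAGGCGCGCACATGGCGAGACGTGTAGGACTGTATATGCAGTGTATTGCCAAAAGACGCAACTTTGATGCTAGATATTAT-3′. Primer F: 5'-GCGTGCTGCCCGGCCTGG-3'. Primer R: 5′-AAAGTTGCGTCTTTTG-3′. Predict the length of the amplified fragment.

88 bp

The forward primer matches the template at positions 67–84.
The reverse primer's reverse complement is CAAAAGACGCAACTTT, which matches the template at positions 139–154.
The product runs from position 67 to position 154, so its length is 154 − 67 + 1 = 88 bp.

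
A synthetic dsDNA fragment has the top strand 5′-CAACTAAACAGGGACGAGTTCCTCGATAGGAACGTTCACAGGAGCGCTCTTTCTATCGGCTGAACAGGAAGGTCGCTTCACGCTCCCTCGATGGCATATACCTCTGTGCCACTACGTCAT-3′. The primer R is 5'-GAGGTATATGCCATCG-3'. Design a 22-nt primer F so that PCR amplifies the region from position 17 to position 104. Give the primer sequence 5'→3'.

The reverse primer's reverse complement CGATGGCATATACCTC matches the template at positions 89–104; the product starts at position 17.
The forward primer is identical to the top strand over positions 17–38: AGTTCCTCGATAGGAACGTTCA.

5'-AGTTCCTCGATAGGAACGTTCA-3'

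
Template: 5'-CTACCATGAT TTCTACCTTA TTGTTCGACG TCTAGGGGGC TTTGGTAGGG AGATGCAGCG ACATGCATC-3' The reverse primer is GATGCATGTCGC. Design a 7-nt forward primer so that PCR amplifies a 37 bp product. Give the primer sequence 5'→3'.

The reverse primer's reverse complement GCGACATGCATC matches the template at positions 58–69, so the product ends at position 69.
A 37 bp product then starts at position 69 − 37 + 1 = 33.
The forward primer is identical to the top strand there: TAGGGGG.

5'-TAGGGGG-3'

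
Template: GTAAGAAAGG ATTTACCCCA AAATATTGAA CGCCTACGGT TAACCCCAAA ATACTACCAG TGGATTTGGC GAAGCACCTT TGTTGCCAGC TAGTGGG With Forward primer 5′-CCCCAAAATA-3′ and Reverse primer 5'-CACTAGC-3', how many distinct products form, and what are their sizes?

The forward primer CCCCAAAATA matches the top strand at positions 16–25, 44–53.
The reverse primer's reverse complement is GCTAGTG, matching at positions 89–95.
Each forward site pairs with the reverse site to give a product ending at position 95: sizes 80, 52 bp.

Two products: 80 bp, 52 bp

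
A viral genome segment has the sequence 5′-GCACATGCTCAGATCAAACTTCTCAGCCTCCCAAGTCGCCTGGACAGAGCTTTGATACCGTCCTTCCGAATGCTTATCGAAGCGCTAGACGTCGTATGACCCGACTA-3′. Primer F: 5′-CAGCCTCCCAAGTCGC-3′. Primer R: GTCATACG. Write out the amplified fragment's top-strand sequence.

Forward primer CAGCCTCCCAAGTCGC is found on the top strand at positions 24–39.
Taking the reverse complement of GTCATACG gives CGTATGAC, found at positions 93–100 on the template; the primer anneals here to the top strand with its 3' end pointing upstream.
The product is the template from position 24 through 100 (77 bp).

5'-CAGCCTCCCAAGTCGCCTGGACAGAGCTTTGATACCGTCCTTCCGAATGCTTATCGAAGCGCTAGACGTCGTATGAC-3'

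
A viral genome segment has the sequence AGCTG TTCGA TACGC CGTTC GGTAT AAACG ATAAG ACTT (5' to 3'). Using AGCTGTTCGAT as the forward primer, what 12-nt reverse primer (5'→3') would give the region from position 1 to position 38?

The product's 3' end on the top strand is position 38.
The reverse primer anneals to the top strand over positions 27–38, i.e. to AACGATAAGACT.
Its sequence written 5'→3' is the reverse complement: AGTCTTATCGTT.

5'-AGTCTTATCGTT-3'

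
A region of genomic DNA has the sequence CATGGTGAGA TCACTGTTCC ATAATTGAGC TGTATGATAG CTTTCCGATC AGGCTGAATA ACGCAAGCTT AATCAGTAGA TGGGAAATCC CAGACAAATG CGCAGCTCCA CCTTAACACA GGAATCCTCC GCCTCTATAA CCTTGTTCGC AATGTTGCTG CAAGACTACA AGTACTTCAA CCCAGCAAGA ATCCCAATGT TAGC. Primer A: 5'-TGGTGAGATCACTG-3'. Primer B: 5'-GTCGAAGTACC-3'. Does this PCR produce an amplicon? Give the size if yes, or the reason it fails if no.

No product — primer B has no binding site in the template.

Primer B (GTCGAAGTACC) does not match the top strand, and its reverse complement GGTACTTCGAC does not match either.
With no annealing site for primer B, no amplification occurs.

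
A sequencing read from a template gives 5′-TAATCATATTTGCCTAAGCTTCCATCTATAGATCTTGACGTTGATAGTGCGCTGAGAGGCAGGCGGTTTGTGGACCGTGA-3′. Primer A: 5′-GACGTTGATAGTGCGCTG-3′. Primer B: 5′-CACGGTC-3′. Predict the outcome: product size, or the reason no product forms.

Yes — a 43 bp product.

Primer A (GACGTTGATAGTGCGCTG) matches the top strand at positions 37–54; it acts as a forward primer.
Primer B's reverse complement is GACCGTG, matching the top strand at positions 73–79; it acts as a reverse primer.
The 3' ends face each other across positions 37–79, giving a 43 bp product.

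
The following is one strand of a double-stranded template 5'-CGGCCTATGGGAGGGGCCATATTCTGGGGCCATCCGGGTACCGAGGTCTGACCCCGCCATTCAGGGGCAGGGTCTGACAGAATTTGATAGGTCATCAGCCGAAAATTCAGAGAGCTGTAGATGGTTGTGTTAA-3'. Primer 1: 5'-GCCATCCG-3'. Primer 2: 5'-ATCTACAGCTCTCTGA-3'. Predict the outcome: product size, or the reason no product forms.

Primer 1 (GCCATCCG) matches the top strand at positions 29–36; it acts as a forward primer.
Primer 2's reverse complement is TCAGAGAGCTGTAGAT, matching the top strand at positions 107–122; it acts as a reverse primer.
The 3' ends face each other across positions 29–122, giving a 94 bp product.

Yes — a 94 bp product.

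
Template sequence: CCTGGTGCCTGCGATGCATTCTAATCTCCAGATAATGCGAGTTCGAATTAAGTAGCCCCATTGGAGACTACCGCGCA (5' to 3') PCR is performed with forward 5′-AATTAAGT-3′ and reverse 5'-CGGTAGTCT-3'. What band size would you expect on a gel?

Scanning the template, AATTAAGT occurs at positions 46–53; this primer anneals to the bottom strand there with its 3' end pointing downstream.
Reverse complement of the reverse primer: AGACTACCG. This occurs on the top strand at positions 65–73.
The product runs from position 46 to position 73, so its length is 73 − 46 + 1 = 28 bp.

28 bp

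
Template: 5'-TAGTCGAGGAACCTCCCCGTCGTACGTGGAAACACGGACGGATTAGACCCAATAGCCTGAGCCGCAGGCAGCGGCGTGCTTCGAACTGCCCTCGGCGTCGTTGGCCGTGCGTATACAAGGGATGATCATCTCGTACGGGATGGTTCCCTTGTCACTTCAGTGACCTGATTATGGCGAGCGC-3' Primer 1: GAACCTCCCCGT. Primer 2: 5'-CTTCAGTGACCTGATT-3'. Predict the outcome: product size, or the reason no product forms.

No product — both primers anneal to the same strand and extend in the same direction.

Primer 1 (GAACCTCCCCGT) matches the top strand at positions 9–20 (3' end points downstream).
Primer 2 (CTTCAGTGACCTGATT) also matches the top strand directly, at positions 155–170 — its reverse complement AATCAGGTCACTGAAG is not present.
Both primers anneal to the bottom strand with 3' ends pointing the same way, so neither can prime synthesis back toward the other.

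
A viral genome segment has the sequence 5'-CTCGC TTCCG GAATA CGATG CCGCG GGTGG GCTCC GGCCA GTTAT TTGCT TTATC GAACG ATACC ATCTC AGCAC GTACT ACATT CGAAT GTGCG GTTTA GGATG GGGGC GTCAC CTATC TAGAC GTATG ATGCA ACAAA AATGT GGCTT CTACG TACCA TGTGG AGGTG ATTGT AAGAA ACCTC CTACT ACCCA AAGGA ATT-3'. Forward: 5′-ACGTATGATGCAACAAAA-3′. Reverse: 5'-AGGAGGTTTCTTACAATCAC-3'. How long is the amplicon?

64 bp

The forward primer matches the template at positions 124–141.
The reverse primer's reverse complement is GTGATTGTAAGAAACCTCCT, which matches the template at positions 168–187.
Amplicon spans positions 124–187: 64 bp.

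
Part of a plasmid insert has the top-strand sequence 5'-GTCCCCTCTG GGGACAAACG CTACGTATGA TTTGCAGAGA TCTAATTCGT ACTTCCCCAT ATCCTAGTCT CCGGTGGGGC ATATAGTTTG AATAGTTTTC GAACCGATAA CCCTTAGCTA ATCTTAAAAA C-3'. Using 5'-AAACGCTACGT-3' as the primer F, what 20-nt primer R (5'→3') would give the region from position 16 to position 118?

5'-GCTAAGGGTTATCGGTTCGA-3'

The product's 3' end on the top strand is position 118.
The reverse primer anneals to the top strand over positions 99–118, i.e. to TCGAACCGATAACCCTTAGC.
Its sequence written 5'→3' is the reverse complement: GCTAAGGGTTATCGGTTCGA.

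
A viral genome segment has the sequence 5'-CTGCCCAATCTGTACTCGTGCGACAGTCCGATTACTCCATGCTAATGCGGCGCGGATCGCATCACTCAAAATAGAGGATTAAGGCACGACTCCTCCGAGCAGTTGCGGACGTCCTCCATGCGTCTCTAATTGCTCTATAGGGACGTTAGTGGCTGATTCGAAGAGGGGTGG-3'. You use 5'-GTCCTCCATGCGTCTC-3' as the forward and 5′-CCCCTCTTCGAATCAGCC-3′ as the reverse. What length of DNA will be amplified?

58 bp

Forward primer GTCCTCCATGCGTCTC is found on the top strand at positions 111–126.
The reverse primer's reverse complement is GGCTGATTCGAAGAGGGG, which matches the template at positions 151–168.
The product runs from position 111 to position 168, so its length is 168 − 111 + 1 = 58 bp.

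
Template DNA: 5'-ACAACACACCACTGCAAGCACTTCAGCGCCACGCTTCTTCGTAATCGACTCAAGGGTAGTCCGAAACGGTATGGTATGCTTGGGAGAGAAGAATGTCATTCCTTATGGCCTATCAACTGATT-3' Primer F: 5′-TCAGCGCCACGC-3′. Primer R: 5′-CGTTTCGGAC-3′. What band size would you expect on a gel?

Scanning the template, TCAGCGCCACGC occurs at positions 23–34; this primer anneals to the bottom strand there with its 3' end pointing downstream.
The reverse primer's reverse complement is GTCCGAAACG, which matches the template at positions 59–68.
Product length = (reverse-primer end) − (forward-primer start) + 1 = 68 − 23 + 1 = 46 bp.

46 bp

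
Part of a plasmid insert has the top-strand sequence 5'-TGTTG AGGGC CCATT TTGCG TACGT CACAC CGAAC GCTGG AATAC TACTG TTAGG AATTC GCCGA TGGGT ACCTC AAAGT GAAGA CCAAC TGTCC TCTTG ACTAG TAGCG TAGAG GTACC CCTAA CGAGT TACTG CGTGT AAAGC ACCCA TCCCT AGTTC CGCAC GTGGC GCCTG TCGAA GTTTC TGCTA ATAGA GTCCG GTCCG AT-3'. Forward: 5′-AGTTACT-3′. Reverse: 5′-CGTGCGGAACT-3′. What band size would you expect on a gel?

Scanning the template, AGTTACT occurs at positions 128–134; this primer anneals to the bottom strand there with its 3' end pointing downstream.
Taking the reverse complement of CGTGCGGAACT gives AGTTCCGCACG, found at positions 156–166 on the template; the primer anneals here to the top strand with its 3' end pointing upstream.
The product runs from position 128 to position 166, so its length is 166 − 128 + 1 = 39 bp.

39 bp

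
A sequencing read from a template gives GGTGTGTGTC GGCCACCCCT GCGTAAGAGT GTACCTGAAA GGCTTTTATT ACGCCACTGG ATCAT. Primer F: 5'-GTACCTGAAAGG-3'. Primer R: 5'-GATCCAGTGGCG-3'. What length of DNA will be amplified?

33 bp

Forward primer GTACCTGAAAGG is found on the top strand at positions 31–42.
Taking the reverse complement of GATCCAGTGGCG gives CGCCACTGGATC, found at positions 52–63 on the template; the primer anneals here to the top strand with its 3' end pointing upstream.
Product length = (reverse-primer end) − (forward-primer start) + 1 = 63 − 31 + 1 = 33 bp.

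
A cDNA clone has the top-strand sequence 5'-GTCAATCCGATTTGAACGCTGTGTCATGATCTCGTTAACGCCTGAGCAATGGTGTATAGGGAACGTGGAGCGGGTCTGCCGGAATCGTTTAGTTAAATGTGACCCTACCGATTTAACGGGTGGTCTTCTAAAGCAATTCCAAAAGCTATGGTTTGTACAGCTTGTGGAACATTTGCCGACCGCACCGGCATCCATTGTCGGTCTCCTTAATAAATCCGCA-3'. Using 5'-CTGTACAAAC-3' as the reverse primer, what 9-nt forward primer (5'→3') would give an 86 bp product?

The reverse primer's reverse complement GTTTGTACAG matches the template at positions 151–160, so the product ends at position 160.
An 86 bp product then starts at position 160 − 86 + 1 = 75.
The forward primer is identical to the top strand there: TCTGCCGGA.

5'-TCTGCCGGA-3'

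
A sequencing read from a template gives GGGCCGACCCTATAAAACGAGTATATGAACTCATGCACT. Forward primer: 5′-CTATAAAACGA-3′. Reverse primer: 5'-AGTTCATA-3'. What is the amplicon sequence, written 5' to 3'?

5'-CTATAAAACGAGTATATGAACT-3'

Forward primer CTATAAAACGA is found on the top strand at positions 10–20.
The reverse primer's reverse complement is TATGAACT, which matches the template at positions 24–31.
The product is the template from position 10 through 31 (22 bp).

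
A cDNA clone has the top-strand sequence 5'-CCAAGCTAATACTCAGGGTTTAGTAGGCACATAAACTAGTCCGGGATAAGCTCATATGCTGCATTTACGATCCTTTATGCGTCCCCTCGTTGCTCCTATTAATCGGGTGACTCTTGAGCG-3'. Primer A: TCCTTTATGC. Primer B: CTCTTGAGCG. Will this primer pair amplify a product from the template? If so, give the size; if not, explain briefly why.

No product — both primers anneal to the same strand and extend in the same direction.

Primer A (TCCTTTATGC) matches the top strand at positions 71–80 (3' end points downstream).
Primer B (CTCTTGAGCG) also matches the top strand directly, at positions 111–120 — its reverse complement CGCTCAAGAG is not present.
Both primers anneal to the bottom strand with 3' ends pointing the same way, so neither can prime synthesis back toward the other.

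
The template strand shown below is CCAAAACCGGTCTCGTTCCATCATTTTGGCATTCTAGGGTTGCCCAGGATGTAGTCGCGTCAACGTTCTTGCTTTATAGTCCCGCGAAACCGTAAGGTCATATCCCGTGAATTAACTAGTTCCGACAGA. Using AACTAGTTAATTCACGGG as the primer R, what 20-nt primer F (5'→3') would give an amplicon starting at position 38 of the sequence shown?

5'-GGTTGCCCAGGATGTAGTCG-3'

The reverse primer's reverse complement CCCGTGAATTAACTAGTT matches the template at positions 104–121; the product starts at position 38.
The forward primer is identical to the top strand over positions 38–57: GGTTGCCCAGGATGTAGTCG.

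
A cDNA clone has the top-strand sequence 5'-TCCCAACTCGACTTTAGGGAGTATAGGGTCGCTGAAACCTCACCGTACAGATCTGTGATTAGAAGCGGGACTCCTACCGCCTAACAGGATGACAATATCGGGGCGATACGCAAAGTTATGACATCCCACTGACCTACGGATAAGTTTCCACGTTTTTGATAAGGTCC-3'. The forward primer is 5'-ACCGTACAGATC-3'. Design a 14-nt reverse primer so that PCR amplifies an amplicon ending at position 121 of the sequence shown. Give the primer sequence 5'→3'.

5'-TCATAACTTTGCGT-3'

The forward primer binds at positions 42–53; the product's 3' end on the top strand is position 121.
The reverse primer anneals to the top strand over positions 108–121, i.e. to ACGCAAAGTTATGA.
Its sequence written 5'→3' is the reverse complement: TCATAACTTTGCGT.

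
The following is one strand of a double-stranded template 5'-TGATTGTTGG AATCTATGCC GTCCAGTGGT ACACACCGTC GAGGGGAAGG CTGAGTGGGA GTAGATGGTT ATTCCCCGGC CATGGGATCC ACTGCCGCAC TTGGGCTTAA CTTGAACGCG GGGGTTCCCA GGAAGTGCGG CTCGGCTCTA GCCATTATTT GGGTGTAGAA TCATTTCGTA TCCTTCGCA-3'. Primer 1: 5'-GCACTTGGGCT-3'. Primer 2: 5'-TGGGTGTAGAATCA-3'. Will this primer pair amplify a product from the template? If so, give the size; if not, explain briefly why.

Primer 1 (GCACTTGGGCT) matches the top strand at positions 97–107 (3' end points downstream).
Primer 2 (TGGGTGTAGAATCA) also matches the top strand directly, at positions 160–173 — its reverse complement TGATTCTACACCCA is not present.
Both primers anneal to the bottom strand with 3' ends pointing the same way, so neither can prime synthesis back toward the other.

No product — both primers anneal to the same strand and extend in the same direction.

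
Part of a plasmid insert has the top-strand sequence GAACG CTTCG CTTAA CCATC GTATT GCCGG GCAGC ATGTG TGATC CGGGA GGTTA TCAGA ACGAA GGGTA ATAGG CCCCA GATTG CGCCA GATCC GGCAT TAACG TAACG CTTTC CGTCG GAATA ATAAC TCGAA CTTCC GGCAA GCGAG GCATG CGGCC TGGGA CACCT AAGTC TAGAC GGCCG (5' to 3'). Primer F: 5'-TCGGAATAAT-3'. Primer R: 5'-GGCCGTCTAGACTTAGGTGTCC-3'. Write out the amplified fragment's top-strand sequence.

5'-TCGGAATAATAACTCGAACTTCCGGCAAGCGAGGCATGCGGCCTGGGACACCTAAGTCTAGACGGCC-3'

Scanning the template, TCGGAATAAT occurs at positions 118–127; this primer anneals to the bottom strand there with its 3' end pointing downstream.
Reverse complement of the reverse primer: GGACACCTAAGTCTAGACGGCC. This occurs on the top strand at positions 163–184.
The product is the template from position 118 through 184 (67 bp).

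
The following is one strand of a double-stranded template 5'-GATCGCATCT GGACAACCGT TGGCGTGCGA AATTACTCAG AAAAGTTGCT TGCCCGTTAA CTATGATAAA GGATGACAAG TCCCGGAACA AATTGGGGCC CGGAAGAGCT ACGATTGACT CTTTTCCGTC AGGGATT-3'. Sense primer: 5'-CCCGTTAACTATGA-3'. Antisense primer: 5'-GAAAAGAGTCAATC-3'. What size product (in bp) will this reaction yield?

Scanning the template, CCCGTTAACTATGA occurs at positions 53–66; this primer anneals to the bottom strand there with its 3' end pointing downstream.
The reverse primer's reverse complement is GATTGACTCTTTTC, which matches the template at positions 113–126.
Amplicon spans positions 53–126: 74 bp.

74 bp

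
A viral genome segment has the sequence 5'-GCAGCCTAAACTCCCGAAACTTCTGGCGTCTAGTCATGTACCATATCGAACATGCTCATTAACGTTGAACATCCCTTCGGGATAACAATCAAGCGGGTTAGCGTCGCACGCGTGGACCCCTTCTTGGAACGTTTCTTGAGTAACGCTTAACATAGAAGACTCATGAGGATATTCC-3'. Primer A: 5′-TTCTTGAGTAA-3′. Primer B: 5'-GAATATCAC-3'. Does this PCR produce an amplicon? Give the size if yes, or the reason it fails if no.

Primer B (GAATATCAC) does not match the top strand, and its reverse complement GTGATATTC does not match either.
With no annealing site for primer B, no amplification occurs.

No product — primer B has no binding site in the template.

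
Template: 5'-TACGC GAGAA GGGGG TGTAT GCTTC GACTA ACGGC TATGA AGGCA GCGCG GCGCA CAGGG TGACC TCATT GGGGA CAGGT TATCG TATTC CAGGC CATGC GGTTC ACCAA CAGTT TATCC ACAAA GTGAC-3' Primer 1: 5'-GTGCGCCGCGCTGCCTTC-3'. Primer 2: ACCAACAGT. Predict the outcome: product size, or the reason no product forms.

No product — the primers' 3' ends point away from each other.

Primer 1 (GTGCGCCGCGCTGCCTTC) has reverse complement GAAGGCAGCGCGGCGCAC, which matches the top strand at positions 39–56; primer 1 anneals to the top strand there with its 3' end pointing upstream toward position 39.
Primer 2 (ACCAACAGT) matches the top strand directly at positions 106–114; it anneals to the bottom strand with its 3' end pointing downstream toward position 114.
The 3' ends diverge (primer 1 extends toward position 1, primer 2 toward position 130), so the primers never converge on a shared product.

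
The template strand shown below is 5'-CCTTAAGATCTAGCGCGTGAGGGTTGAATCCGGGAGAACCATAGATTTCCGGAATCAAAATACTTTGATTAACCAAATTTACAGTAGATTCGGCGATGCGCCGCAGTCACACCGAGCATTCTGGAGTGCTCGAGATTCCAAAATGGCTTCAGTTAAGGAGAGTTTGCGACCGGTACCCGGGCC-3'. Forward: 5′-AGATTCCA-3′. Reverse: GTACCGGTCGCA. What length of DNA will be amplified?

The forward primer matches the template at positions 133–140.
The reverse primer's reverse complement is TGCGACCGGTAC, which matches the template at positions 165–176.
Amplicon spans positions 133–176: 44 bp.

44 bp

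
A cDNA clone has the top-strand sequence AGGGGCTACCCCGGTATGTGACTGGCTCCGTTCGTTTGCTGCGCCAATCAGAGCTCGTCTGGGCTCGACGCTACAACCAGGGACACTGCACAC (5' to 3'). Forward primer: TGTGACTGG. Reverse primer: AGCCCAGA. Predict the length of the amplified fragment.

49 bp

Scanning the template, TGTGACTGG occurs at positions 17–25; this primer anneals to the bottom strand there with its 3' end pointing downstream.
Reverse complement of the reverse primer: TCTGGGCT. This occurs on the top strand at positions 58–65.
The product runs from position 17 to position 65, so its length is 65 − 17 + 1 = 49 bp.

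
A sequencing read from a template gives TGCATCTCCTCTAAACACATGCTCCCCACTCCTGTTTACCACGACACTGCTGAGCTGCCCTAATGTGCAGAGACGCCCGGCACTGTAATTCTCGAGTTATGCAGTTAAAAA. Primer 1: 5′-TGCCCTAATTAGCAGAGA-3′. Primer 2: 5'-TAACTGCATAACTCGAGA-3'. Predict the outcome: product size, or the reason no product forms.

No product — primer 1 has no binding site in the template.

Primer 1 (TGCCCTAATTAGCAGAGA) does not match the top strand, and its reverse complement TCTCTGCTAATTAGGGCA does not match either.
With no annealing site for primer 1, no amplification occurs.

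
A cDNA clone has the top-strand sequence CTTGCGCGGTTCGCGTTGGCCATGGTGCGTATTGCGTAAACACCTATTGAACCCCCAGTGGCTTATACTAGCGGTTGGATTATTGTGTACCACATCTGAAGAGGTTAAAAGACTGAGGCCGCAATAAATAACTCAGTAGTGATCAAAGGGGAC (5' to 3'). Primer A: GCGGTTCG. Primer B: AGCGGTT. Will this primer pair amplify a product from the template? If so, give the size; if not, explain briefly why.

No product — both primers anneal to the same strand and extend in the same direction.

Primer A (GCGGTTCG) matches the top strand at positions 6–13 (3' end points downstream).
Primer B (AGCGGTT) also matches the top strand directly, at positions 70–76 — its reverse complement AACCGCT is not present.
Both primers anneal to the bottom strand with 3' ends pointing the same way, so neither can prime synthesis back toward the other.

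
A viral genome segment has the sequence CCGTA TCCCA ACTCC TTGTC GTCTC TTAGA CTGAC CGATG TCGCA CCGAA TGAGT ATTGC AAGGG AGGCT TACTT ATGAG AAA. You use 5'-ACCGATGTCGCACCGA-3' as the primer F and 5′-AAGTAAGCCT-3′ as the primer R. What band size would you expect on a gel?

Scanning the template, ACCGATGTCGCACCGA occurs at positions 34–49; this primer anneals to the bottom strand there with its 3' end pointing downstream.
Taking the reverse complement of AAGTAAGCCT gives AGGCTTACTT, found at positions 66–75 on the template; the primer anneals here to the top strand with its 3' end pointing upstream.
Amplicon spans positions 34–75: 42 bp.

42 bp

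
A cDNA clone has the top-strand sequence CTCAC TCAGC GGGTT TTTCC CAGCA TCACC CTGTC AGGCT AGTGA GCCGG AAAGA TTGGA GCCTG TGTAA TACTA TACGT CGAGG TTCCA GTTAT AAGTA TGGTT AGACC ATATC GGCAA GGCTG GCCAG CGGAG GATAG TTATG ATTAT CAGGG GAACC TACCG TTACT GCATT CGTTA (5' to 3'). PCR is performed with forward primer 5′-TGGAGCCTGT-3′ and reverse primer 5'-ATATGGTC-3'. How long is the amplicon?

58 bp

Scanning the template, TGGAGCCTGT occurs at positions 57–66; this primer anneals to the bottom strand there with its 3' end pointing downstream.
Taking the reverse complement of ATATGGTC gives GACCATAT, found at positions 107–114 on the template; the primer anneals here to the top strand with its 3' end pointing upstream.
Amplicon spans positions 57–114: 58 bp.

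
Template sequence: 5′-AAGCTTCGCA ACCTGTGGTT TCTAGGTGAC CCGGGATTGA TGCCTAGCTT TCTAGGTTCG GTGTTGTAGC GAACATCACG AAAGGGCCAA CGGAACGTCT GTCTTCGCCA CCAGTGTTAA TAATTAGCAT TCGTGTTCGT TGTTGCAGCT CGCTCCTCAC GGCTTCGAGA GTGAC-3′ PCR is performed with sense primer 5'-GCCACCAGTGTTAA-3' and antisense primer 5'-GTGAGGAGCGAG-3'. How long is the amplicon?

54 bp

The forward primer matches the template at positions 107–120.
Reverse complement of the reverse primer: CTCGCTCCTCAC. This occurs on the top strand at positions 149–160.
Amplicon spans positions 107–160: 54 bp.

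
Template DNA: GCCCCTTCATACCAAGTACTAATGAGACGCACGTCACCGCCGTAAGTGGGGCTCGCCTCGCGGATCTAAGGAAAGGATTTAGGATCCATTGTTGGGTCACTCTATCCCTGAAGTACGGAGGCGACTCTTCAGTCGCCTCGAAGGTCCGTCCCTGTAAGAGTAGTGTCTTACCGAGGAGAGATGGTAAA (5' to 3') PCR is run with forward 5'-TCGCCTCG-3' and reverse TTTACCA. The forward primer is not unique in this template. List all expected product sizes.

The forward primer TCGCCTCG matches the top strand at positions 53–60, 133–140.
The reverse primer's reverse complement is TGGTAAA, matching at positions 182–188.
Each forward site pairs with the reverse site to give a product ending at position 188: sizes 136, 56 bp.

136 bp, 56 bp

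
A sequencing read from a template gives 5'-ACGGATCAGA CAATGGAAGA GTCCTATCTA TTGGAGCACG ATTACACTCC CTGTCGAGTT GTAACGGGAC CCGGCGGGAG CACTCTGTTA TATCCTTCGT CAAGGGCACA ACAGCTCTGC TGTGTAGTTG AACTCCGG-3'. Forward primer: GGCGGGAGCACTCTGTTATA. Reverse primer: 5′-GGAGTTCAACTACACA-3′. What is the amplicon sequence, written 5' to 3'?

5'-GGCGGGAGCACTCTGTTATATCCTTCGTCAAGGGCACAACAGCTCTGCTGTGTAGTTGAACTCC-3'

Scanning the template, GGCGGGAGCACTCTGTTATA occurs at positions 73–92; this primer anneals to the bottom strand there with its 3' end pointing downstream.
The reverse primer's reverse complement is TGTGTAGTTGAACTCC, which matches the template at positions 121–136.
The product is the template from position 73 through 136 (64 bp).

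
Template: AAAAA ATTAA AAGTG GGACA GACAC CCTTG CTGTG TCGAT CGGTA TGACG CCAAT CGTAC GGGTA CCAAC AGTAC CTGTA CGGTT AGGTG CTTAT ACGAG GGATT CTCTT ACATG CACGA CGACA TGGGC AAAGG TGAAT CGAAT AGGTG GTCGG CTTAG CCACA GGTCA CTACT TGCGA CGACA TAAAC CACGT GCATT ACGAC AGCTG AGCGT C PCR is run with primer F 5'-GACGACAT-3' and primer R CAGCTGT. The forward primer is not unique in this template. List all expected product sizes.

The forward primer GACGACAT matches the top strand at positions 119–126, 179–186.
The reverse primer's reverse complement is ACAGCTG, matching at positions 204–210.
Each forward site pairs with the reverse site to give a product ending at position 210: sizes 92, 32 bp.

92 bp, 32 bp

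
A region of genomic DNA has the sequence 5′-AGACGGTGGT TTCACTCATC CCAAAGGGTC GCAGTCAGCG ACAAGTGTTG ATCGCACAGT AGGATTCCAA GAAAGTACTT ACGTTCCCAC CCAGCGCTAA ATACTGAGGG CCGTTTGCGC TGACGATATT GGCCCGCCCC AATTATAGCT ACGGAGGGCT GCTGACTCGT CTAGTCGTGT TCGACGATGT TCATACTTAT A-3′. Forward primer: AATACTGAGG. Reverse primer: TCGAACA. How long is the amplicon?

85 bp

The forward primer matches the template at positions 100–109.
The reverse primer's reverse complement is TGTTCGA, which matches the template at positions 178–184.
Amplicon spans positions 100–184: 85 bp.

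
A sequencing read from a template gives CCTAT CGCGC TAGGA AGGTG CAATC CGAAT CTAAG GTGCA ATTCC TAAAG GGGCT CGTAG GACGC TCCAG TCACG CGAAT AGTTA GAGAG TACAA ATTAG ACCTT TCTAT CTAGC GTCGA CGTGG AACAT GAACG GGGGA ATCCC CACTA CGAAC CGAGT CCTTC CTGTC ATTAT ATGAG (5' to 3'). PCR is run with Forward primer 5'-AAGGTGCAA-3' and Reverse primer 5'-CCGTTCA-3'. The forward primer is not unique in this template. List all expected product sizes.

The forward primer AAGGTGCAA matches the top strand at positions 15–23, 33–41.
The reverse primer's reverse complement is TGAACGG, matching at positions 130–136.
Each forward site pairs with the reverse site to give a product ending at position 136: sizes 122, 104 bp.

122 bp, 104 bp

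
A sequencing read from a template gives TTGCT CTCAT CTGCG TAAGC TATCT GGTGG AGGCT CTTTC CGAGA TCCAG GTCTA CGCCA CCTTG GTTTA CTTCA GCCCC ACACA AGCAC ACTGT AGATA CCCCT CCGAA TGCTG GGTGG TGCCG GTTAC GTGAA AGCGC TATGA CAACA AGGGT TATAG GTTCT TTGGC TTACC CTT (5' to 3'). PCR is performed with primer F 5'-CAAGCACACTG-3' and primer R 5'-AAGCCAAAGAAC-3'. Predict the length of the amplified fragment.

Scanning the template, CAAGCACACTG occurs at positions 84–94; this primer anneals to the bottom strand there with its 3' end pointing downstream.
Reverse complement of the reverse primer: GTTCTTTGGCTT. This occurs on the top strand at positions 161–172.
Amplicon spans positions 84–172: 89 bp.

89 bp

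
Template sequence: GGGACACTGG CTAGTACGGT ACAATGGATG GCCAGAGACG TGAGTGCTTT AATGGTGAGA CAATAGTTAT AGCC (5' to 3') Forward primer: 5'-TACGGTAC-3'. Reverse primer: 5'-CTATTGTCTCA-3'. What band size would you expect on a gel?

Forward primer TACGGTAC is found on the top strand at positions 15–22.
The reverse primer's reverse complement is TGAGACAATAG, which matches the template at positions 56–66.
The product runs from position 15 to position 66, so its length is 66 − 15 + 1 = 52 bp.

52 bp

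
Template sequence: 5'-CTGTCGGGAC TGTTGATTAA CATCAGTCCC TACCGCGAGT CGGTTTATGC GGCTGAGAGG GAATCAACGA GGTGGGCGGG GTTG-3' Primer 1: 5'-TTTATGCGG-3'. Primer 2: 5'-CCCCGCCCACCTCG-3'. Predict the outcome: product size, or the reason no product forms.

Primer 1 (TTTATGCGG) matches the top strand at positions 44–52; it acts as a forward primer.
Primer 2's reverse complement is CGAGGTGGGCGGGG, matching the top strand at positions 68–81; it acts as a reverse primer.
The 3' ends face each other across positions 44–81, giving a 38 bp product.

Yes — a 38 bp product.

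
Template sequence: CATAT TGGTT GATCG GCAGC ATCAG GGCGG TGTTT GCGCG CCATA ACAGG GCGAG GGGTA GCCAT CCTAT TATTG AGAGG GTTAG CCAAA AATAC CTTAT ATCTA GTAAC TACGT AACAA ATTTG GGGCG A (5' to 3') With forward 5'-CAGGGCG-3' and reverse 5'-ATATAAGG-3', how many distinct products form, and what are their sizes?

Two products: 80 bp, 56 bp

The forward primer CAGGGCG matches the top strand at positions 23–29, 47–53.
The reverse primer's reverse complement is CCTTATAT, matching at positions 95–102.
Each forward site pairs with the reverse site to give a product ending at position 102: sizes 80, 56 bp.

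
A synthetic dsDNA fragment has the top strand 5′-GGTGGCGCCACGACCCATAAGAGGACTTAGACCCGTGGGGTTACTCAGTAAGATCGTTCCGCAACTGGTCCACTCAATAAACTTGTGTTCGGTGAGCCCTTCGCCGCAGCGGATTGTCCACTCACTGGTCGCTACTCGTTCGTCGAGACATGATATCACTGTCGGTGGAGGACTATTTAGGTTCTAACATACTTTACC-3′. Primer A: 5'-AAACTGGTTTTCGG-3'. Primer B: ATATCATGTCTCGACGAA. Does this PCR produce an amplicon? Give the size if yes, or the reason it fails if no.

No product — primer A has no binding site in the template.

Primer A (AAACTGGTTTTCGG) does not match the top strand, and its reverse complement CCGAAAACCAGTTT does not match either.
With no annealing site for primer A, no amplification occurs.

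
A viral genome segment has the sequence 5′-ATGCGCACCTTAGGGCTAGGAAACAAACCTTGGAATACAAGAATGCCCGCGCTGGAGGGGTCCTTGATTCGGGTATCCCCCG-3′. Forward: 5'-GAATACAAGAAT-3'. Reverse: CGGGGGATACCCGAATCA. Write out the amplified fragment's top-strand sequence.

Forward primer GAATACAAGAAT is found on the top strand at positions 33–44.
Taking the reverse complement of CGGGGGATACCCGAATCA gives TGATTCGGGTATCCCCCG, found at positions 65–82 on the template; the primer anneals here to the top strand with its 3' end pointing upstream.
The product is the template from position 33 through 82 (50 bp).

5'-GAATACAAGAATGCCCGCGCTGGAGGGGTCCTTGATTCGGGTATCCCCCG-3'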